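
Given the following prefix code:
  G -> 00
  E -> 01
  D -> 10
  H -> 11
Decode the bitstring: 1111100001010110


Decoding step by step:
Bits 11 -> H
Bits 11 -> H
Bits 10 -> D
Bits 00 -> G
Bits 01 -> E
Bits 01 -> E
Bits 01 -> E
Bits 10 -> D


Decoded message: HHDGEEED


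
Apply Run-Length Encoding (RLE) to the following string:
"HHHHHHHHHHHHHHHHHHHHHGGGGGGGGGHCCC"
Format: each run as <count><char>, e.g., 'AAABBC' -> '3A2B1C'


Scanning runs left to right:
  i=0: run of 'H' x 21 -> '21H'
  i=21: run of 'G' x 9 -> '9G'
  i=30: run of 'H' x 1 -> '1H'
  i=31: run of 'C' x 3 -> '3C'

RLE = 21H9G1H3C


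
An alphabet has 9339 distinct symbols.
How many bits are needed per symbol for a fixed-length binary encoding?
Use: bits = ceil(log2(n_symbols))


log2(9339) = 13.1891
Bracket: 2^13 = 8192 < 9339 <= 2^14 = 16384
So ceil(log2(9339)) = 14

bits = ceil(log2(9339)) = ceil(13.1891) = 14 bits


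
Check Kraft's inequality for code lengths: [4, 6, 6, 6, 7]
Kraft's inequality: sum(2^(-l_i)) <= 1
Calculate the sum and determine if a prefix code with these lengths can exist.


Sum = 2^(-4) + 2^(-6) + 2^(-6) + 2^(-6) + 2^(-7)
    = 0.0625 + 0.015625 + 0.015625 + 0.015625 + 0.0078125
    = 15/128 = 0.1171875
Since 0.1171875 <= 1, Kraft's inequality IS satisfied.
A prefix code with these lengths CAN exist.

Kraft sum = 0.1171875. Satisfied.


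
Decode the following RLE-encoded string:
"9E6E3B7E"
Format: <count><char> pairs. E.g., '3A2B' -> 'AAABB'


Expanding each <count><char> pair:
  9E -> 'EEEEEEEEE'
  6E -> 'EEEEEE'
  3B -> 'BBB'
  7E -> 'EEEEEEE'

Decoded = EEEEEEEEEEEEEEEBBBEEEEEEE


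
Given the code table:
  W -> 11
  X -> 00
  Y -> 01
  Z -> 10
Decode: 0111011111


Decoding:
01 -> Y
11 -> W
01 -> Y
11 -> W
11 -> W


Result: YWYWW


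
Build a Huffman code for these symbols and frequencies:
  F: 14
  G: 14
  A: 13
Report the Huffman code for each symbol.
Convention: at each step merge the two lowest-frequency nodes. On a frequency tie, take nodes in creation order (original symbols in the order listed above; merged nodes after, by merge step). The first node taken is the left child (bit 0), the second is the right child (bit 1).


Huffman tree construction:
Step 1: Merge A(13) + F(14) = 27
Step 2: Merge G(14) + (A+F)(27) = 41
Read each symbol's code off the tree from the root (left child = 0, right child = 1).

Codes:
  F: 11 (length 2)
  G: 0 (length 1)
  A: 10 (length 2)
Average code length: 68/41 = 1.6585 bits/symbol


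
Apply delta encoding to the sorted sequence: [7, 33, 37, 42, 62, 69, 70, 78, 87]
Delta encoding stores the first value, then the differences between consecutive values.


First value: 7
Deltas:
  33 - 7 = 26
  37 - 33 = 4
  42 - 37 = 5
  62 - 42 = 20
  69 - 62 = 7
  70 - 69 = 1
  78 - 70 = 8
  87 - 78 = 9


Delta encoded: [7, 26, 4, 5, 20, 7, 1, 8, 9]


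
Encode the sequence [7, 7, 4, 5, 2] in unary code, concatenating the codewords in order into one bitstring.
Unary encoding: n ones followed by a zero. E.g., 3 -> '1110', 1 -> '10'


Encode each number as n ones followed by a terminating 0:
  7 -> 11111110 (8 bits)
  7 -> 11111110 (8 bits)
  4 -> 11110 (5 bits)
  5 -> 111110 (6 bits)
  2 -> 110 (3 bits)
Total length = 8 + 8 + 5 + 6 + 3 = 30 bits.

Unary([7, 7, 4, 5, 2]) = 111111101111111011110111110110 (30 bits)


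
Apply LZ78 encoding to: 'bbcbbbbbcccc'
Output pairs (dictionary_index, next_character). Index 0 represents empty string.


LZ78 encoding steps:
Dictionary: {0: ''}
Step 1: w='' (idx 0), next='b' -> output (0, 'b'), add 'b' as idx 1
Step 2: w='b' (idx 1), next='c' -> output (1, 'c'), add 'bc' as idx 2
Step 3: w='b' (idx 1), next='b' -> output (1, 'b'), add 'bb' as idx 3
Step 4: w='bb' (idx 3), next='b' -> output (3, 'b'), add 'bbb' as idx 4
Step 5: w='' (idx 0), next='c' -> output (0, 'c'), add 'c' as idx 5
Step 6: w='c' (idx 5), next='c' -> output (5, 'c'), add 'cc' as idx 6
Step 7: w='c' (idx 5), end of input -> output (5, '')


Encoded: [(0, 'b'), (1, 'c'), (1, 'b'), (3, 'b'), (0, 'c'), (5, 'c'), (5, '')]


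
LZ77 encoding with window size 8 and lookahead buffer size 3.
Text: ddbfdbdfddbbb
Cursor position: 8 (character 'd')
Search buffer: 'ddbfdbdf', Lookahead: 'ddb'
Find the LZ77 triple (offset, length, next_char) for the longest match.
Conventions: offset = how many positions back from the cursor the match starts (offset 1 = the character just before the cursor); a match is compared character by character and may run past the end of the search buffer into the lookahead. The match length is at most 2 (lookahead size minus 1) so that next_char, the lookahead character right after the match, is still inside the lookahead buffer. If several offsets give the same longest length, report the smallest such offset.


Try each offset into the search buffer:
  offset=1 (pos 7, char 'f'): match length 0
  offset=2 (pos 6, char 'd'): match length 1
  offset=3 (pos 5, char 'b'): match length 0
  offset=4 (pos 4, char 'd'): match length 1
  offset=5 (pos 3, char 'f'): match length 0
  offset=6 (pos 2, char 'b'): match length 0
  offset=7 (pos 1, char 'd'): match length 1
  offset=8 (pos 0, char 'd'): match length 2
Longest match has length 2 at offset 8.
next_char = character at position 8 + 2 = 10 -> 'b'

Best match: offset=8, length=2 (matching 'dd' starting at position 0)
LZ77 triple: (8, 2, 'b')


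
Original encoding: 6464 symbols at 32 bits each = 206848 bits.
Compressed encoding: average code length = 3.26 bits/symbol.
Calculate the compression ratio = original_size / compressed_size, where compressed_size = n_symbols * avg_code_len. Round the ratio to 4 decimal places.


original_size = n_symbols * orig_bits = 6464 * 32 = 206848 bits
compressed_size = n_symbols * avg_code_len = 6464 * 3.26 = 21072.64 bits
ratio = original_size / compressed_size = 206848 / 21072.64 = 9.816

Compression ratio = 9.816


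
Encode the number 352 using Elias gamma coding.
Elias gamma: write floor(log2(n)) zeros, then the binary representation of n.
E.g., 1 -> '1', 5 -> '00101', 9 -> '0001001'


num_bits = floor(log2(352)) + 1 = 9
leading_zeros = num_bits - 1 = 8
binary(352) = 101100000

Elias gamma(352) = '00000000' + '101100000' = 00000000101100000 (17 bits)


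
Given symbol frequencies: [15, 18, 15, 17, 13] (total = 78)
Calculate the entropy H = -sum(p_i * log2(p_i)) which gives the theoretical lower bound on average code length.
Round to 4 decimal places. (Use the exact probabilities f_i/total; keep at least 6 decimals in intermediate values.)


Per-symbol terms -p_i * log2(p_i) with p_i = f_i/78:
  p = 15/78 = 0.192308: log2(p) = -2.378512, -p*log2(p) = 0.457406
  p = 18/78 = 0.230769: log2(p) = -2.115477, -p*log2(p) = 0.488187
  p = 15/78 = 0.192308: log2(p) = -2.378512, -p*log2(p) = 0.457406
  p = 17/78 = 0.217949: log2(p) = -2.197939, -p*log2(p) = 0.479038
  p = 13/78 = 0.166667: log2(p) = -2.584963, -p*log2(p) = 0.430827
H = 0.457406 + 0.488187 + 0.457406 + 0.479038 + 0.430827 = 2.312864

H = 2.3129 bits/symbol


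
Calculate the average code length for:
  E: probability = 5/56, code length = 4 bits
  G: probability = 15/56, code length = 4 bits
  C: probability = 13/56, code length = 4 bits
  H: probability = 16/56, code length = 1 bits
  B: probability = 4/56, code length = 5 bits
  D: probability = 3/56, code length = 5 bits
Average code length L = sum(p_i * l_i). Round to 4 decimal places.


Weighted contributions p_i * l_i:
  E: (5/56) * 4 = 20/56
  G: (15/56) * 4 = 60/56
  C: (13/56) * 4 = 52/56
  H: (16/56) * 1 = 16/56
  B: (4/56) * 5 = 20/56
  D: (3/56) * 5 = 15/56
Sum = (20 + 60 + 52 + 16 + 20 + 15)/56 = 183/56

L = 183/56 = 3.2679 bits/symbol


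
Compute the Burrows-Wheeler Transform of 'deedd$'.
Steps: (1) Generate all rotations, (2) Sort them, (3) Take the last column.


Rotations (sorted):
  0: $deedd -> last char: d
  1: d$deed -> last char: d
  2: dd$dee -> last char: e
  3: deedd$ -> last char: $
  4: edd$de -> last char: e
  5: eedd$d -> last char: d


BWT = dde$ed


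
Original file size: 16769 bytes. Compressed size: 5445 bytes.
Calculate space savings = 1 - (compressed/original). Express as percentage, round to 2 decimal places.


ratio = compressed/original = 5445/16769 = 0.324706
savings = 1 - ratio = 1 - 0.324706 = 0.675294
as a percentage: 0.675294 * 100 = 67.53%

Space savings = 1 - 5445/16769 = 67.53%


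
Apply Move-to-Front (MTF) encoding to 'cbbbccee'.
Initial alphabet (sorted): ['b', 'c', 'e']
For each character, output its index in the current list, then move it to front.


MTF encoding:
'c': index 1 in ['b', 'c', 'e'] -> ['c', 'b', 'e']
'b': index 1 in ['c', 'b', 'e'] -> ['b', 'c', 'e']
'b': index 0 in ['b', 'c', 'e'] -> ['b', 'c', 'e']
'b': index 0 in ['b', 'c', 'e'] -> ['b', 'c', 'e']
'c': index 1 in ['b', 'c', 'e'] -> ['c', 'b', 'e']
'c': index 0 in ['c', 'b', 'e'] -> ['c', 'b', 'e']
'e': index 2 in ['c', 'b', 'e'] -> ['e', 'c', 'b']
'e': index 0 in ['e', 'c', 'b'] -> ['e', 'c', 'b']


Output: [1, 1, 0, 0, 1, 0, 2, 0]


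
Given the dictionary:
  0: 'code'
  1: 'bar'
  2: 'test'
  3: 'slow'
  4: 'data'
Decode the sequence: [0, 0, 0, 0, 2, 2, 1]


Look up each index in the dictionary:
  0 -> 'code'
  0 -> 'code'
  0 -> 'code'
  0 -> 'code'
  2 -> 'test'
  2 -> 'test'
  1 -> 'bar'

Decoded: "code code code code test test bar"


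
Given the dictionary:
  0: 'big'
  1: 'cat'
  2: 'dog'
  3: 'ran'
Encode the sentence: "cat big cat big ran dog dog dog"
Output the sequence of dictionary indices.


Look up each word in the dictionary:
  'cat' -> 1
  'big' -> 0
  'cat' -> 1
  'big' -> 0
  'ran' -> 3
  'dog' -> 2
  'dog' -> 2
  'dog' -> 2

Encoded: [1, 0, 1, 0, 3, 2, 2, 2]


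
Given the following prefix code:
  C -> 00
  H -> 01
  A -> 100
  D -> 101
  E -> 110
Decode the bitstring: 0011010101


Decoding step by step:
Bits 00 -> C
Bits 110 -> E
Bits 101 -> D
Bits 01 -> H


Decoded message: CEDH


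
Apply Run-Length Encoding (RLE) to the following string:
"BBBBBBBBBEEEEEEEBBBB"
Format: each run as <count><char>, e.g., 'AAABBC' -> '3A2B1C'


Scanning runs left to right:
  i=0: run of 'B' x 9 -> '9B'
  i=9: run of 'E' x 7 -> '7E'
  i=16: run of 'B' x 4 -> '4B'

RLE = 9B7E4B


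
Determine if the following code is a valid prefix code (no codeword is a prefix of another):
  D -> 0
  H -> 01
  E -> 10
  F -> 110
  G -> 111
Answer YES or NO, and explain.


Checking each pair (does one codeword prefix another?):
  D='0' vs H='01': prefix -- VIOLATION

NO -- this is NOT a valid prefix code. D (0) is a prefix of H (01).


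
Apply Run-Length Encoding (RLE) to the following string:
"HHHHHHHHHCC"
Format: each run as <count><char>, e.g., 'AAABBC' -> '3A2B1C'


Scanning runs left to right:
  i=0: run of 'H' x 9 -> '9H'
  i=9: run of 'C' x 2 -> '2C'

RLE = 9H2C


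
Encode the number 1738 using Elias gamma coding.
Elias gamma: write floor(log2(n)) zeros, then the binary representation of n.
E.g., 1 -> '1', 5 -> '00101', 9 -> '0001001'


num_bits = floor(log2(1738)) + 1 = 11
leading_zeros = num_bits - 1 = 10
binary(1738) = 11011001010

Elias gamma(1738) = '0000000000' + '11011001010' = 000000000011011001010 (21 bits)


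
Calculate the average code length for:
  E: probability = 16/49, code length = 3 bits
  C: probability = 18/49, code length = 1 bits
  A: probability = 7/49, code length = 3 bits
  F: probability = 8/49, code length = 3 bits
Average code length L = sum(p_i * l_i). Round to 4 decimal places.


Weighted contributions p_i * l_i:
  E: (16/49) * 3 = 48/49
  C: (18/49) * 1 = 18/49
  A: (7/49) * 3 = 21/49
  F: (8/49) * 3 = 24/49
Sum = (48 + 18 + 21 + 24)/49 = 111/49

L = 111/49 = 2.2653 bits/symbol


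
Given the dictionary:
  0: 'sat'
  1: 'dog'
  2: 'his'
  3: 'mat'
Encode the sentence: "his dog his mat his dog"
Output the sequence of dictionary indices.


Look up each word in the dictionary:
  'his' -> 2
  'dog' -> 1
  'his' -> 2
  'mat' -> 3
  'his' -> 2
  'dog' -> 1

Encoded: [2, 1, 2, 3, 2, 1]


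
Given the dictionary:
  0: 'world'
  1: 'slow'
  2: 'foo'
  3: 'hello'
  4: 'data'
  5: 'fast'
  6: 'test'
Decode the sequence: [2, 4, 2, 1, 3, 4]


Look up each index in the dictionary:
  2 -> 'foo'
  4 -> 'data'
  2 -> 'foo'
  1 -> 'slow'
  3 -> 'hello'
  4 -> 'data'

Decoded: "foo data foo slow hello data"


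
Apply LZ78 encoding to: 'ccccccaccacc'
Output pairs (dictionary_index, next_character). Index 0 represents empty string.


LZ78 encoding steps:
Dictionary: {0: ''}
Step 1: w='' (idx 0), next='c' -> output (0, 'c'), add 'c' as idx 1
Step 2: w='c' (idx 1), next='c' -> output (1, 'c'), add 'cc' as idx 2
Step 3: w='cc' (idx 2), next='c' -> output (2, 'c'), add 'ccc' as idx 3
Step 4: w='' (idx 0), next='a' -> output (0, 'a'), add 'a' as idx 4
Step 5: w='cc' (idx 2), next='a' -> output (2, 'a'), add 'cca' as idx 5
Step 6: w='cc' (idx 2), end of input -> output (2, '')


Encoded: [(0, 'c'), (1, 'c'), (2, 'c'), (0, 'a'), (2, 'a'), (2, '')]


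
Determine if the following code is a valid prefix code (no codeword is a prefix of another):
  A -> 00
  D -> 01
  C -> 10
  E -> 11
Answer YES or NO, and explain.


Checking each pair (does one codeword prefix another?):
  A='00' vs D='01': no prefix
  A='00' vs C='10': no prefix
  A='00' vs E='11': no prefix
  D='01' vs A='00': no prefix
  D='01' vs C='10': no prefix
  D='01' vs E='11': no prefix
  C='10' vs A='00': no prefix
  C='10' vs D='01': no prefix
  C='10' vs E='11': no prefix
  E='11' vs A='00': no prefix
  E='11' vs D='01': no prefix
  E='11' vs C='10': no prefix
No violation found over all pairs.

YES -- this is a valid prefix code. No codeword is a prefix of any other codeword.


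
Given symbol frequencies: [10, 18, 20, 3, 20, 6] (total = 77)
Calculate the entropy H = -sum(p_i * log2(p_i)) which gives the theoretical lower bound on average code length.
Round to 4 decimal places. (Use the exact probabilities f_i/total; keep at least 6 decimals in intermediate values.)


Per-symbol terms -p_i * log2(p_i) with p_i = f_i/77:
  p = 10/77 = 0.129870: log2(p) = -2.944858, -p*log2(p) = 0.382449
  p = 18/77 = 0.233766: log2(p) = -2.096862, -p*log2(p) = 0.490175
  p = 20/77 = 0.259740: log2(p) = -1.944858, -p*log2(p) = 0.505158
  p = 3/77 = 0.038961: log2(p) = -4.681824, -p*log2(p) = 0.182409
  p = 20/77 = 0.259740: log2(p) = -1.944858, -p*log2(p) = 0.505158
  p = 6/77 = 0.077922: log2(p) = -3.681824, -p*log2(p) = 0.286895
H = 0.382449 + 0.490175 + 0.505158 + 0.182409 + 0.505158 + 0.286895 = 2.352244

H = 2.3522 bits/symbol


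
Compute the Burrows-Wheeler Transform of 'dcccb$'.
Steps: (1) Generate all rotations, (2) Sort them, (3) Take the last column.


Rotations (sorted):
  0: $dcccb -> last char: b
  1: b$dccc -> last char: c
  2: cb$dcc -> last char: c
  3: ccb$dc -> last char: c
  4: cccb$d -> last char: d
  5: dcccb$ -> last char: $


BWT = bcccd$


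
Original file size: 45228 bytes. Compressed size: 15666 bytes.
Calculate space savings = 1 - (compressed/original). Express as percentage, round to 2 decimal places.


ratio = compressed/original = 15666/45228 = 0.346378
savings = 1 - ratio = 1 - 0.346378 = 0.653622
as a percentage: 0.653622 * 100 = 65.36%

Space savings = 1 - 15666/45228 = 65.36%


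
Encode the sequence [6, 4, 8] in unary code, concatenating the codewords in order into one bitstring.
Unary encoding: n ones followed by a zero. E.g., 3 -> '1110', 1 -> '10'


Encode each number as n ones followed by a terminating 0:
  6 -> 1111110 (7 bits)
  4 -> 11110 (5 bits)
  8 -> 111111110 (9 bits)
Total length = 7 + 5 + 9 = 21 bits.

Unary([6, 4, 8]) = 111111011110111111110 (21 bits)


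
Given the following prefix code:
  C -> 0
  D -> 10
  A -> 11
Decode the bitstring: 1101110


Decoding step by step:
Bits 11 -> A
Bits 0 -> C
Bits 11 -> A
Bits 10 -> D


Decoded message: ACAD


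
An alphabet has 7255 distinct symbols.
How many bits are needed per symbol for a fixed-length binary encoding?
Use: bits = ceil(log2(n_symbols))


log2(7255) = 12.8248
Bracket: 2^12 = 4096 < 7255 <= 2^13 = 8192
So ceil(log2(7255)) = 13

bits = ceil(log2(7255)) = ceil(12.8248) = 13 bits


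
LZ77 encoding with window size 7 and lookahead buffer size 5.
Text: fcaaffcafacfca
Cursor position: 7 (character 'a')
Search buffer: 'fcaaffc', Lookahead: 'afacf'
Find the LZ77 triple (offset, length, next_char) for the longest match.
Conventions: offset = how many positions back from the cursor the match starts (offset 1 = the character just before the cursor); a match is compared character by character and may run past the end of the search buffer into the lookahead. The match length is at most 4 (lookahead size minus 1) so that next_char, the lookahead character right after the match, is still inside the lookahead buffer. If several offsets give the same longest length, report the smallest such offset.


Try each offset into the search buffer:
  offset=1 (pos 6, char 'c'): match length 0
  offset=2 (pos 5, char 'f'): match length 0
  offset=3 (pos 4, char 'f'): match length 0
  offset=4 (pos 3, char 'a'): match length 2
  offset=5 (pos 2, char 'a'): match length 1
  offset=6 (pos 1, char 'c'): match length 0
  offset=7 (pos 0, char 'f'): match length 0
Longest match has length 2 at offset 4.
next_char = character at position 7 + 2 = 9 -> 'a'

Best match: offset=4, length=2 (matching 'af' starting at position 3)
LZ77 triple: (4, 2, 'a')


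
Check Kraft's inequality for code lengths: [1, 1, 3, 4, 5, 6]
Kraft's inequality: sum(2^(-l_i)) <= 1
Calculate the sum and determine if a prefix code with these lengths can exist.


Sum = 2^(-1) + 2^(-1) + 2^(-3) + 2^(-4) + 2^(-5) + 2^(-6)
    = 0.5 + 0.5 + 0.125 + 0.0625 + 0.03125 + 0.015625
    = 79/64 = 1.234375
Since 1.234375 > 1, Kraft's inequality is NOT satisfied.
A prefix code with these lengths CANNOT exist.

Kraft sum = 1.234375. Not satisfied.


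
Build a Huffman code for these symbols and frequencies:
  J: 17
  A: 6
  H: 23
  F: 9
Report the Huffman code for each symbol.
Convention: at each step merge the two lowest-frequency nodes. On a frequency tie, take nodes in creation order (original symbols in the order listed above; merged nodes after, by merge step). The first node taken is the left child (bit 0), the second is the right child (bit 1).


Huffman tree construction:
Step 1: Merge A(6) + F(9) = 15
Step 2: Merge (A+F)(15) + J(17) = 32
Step 3: Merge H(23) + ((A+F)+J)(32) = 55
Read each symbol's code off the tree from the root (left child = 0, right child = 1).

Codes:
  J: 11 (length 2)
  A: 100 (length 3)
  H: 0 (length 1)
  F: 101 (length 3)
Average code length: 102/55 = 1.8545 bits/symbol


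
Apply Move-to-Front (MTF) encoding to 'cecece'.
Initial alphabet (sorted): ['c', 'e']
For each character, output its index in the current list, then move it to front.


MTF encoding:
'c': index 0 in ['c', 'e'] -> ['c', 'e']
'e': index 1 in ['c', 'e'] -> ['e', 'c']
'c': index 1 in ['e', 'c'] -> ['c', 'e']
'e': index 1 in ['c', 'e'] -> ['e', 'c']
'c': index 1 in ['e', 'c'] -> ['c', 'e']
'e': index 1 in ['c', 'e'] -> ['e', 'c']


Output: [0, 1, 1, 1, 1, 1]


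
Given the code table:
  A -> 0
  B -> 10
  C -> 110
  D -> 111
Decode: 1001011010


Decoding:
10 -> B
0 -> A
10 -> B
110 -> C
10 -> B


Result: BABCB


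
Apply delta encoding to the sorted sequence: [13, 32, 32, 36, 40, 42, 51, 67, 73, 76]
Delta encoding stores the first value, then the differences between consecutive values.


First value: 13
Deltas:
  32 - 13 = 19
  32 - 32 = 0
  36 - 32 = 4
  40 - 36 = 4
  42 - 40 = 2
  51 - 42 = 9
  67 - 51 = 16
  73 - 67 = 6
  76 - 73 = 3


Delta encoded: [13, 19, 0, 4, 4, 2, 9, 16, 6, 3]


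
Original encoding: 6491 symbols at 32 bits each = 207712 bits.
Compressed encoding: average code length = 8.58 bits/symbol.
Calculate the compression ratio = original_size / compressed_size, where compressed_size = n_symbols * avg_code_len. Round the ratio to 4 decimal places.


original_size = n_symbols * orig_bits = 6491 * 32 = 207712 bits
compressed_size = n_symbols * avg_code_len = 6491 * 8.58 = 55692.78 bits
ratio = original_size / compressed_size = 207712 / 55692.78 = 3.7296

Compression ratio = 3.7296


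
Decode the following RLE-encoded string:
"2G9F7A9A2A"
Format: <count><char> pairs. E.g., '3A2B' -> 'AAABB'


Expanding each <count><char> pair:
  2G -> 'GG'
  9F -> 'FFFFFFFFF'
  7A -> 'AAAAAAA'
  9A -> 'AAAAAAAAA'
  2A -> 'AA'

Decoded = GGFFFFFFFFFAAAAAAAAAAAAAAAAAA


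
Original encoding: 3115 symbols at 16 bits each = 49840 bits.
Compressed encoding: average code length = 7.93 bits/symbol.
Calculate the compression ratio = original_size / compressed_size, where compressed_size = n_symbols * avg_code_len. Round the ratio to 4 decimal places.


original_size = n_symbols * orig_bits = 3115 * 16 = 49840 bits
compressed_size = n_symbols * avg_code_len = 3115 * 7.93 = 24701.95 bits
ratio = original_size / compressed_size = 49840 / 24701.95 = 2.0177

Compression ratio = 2.0177


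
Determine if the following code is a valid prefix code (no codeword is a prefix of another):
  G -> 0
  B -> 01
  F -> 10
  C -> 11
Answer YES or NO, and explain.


Checking each pair (does one codeword prefix another?):
  G='0' vs B='01': prefix -- VIOLATION

NO -- this is NOT a valid prefix code. G (0) is a prefix of B (01).


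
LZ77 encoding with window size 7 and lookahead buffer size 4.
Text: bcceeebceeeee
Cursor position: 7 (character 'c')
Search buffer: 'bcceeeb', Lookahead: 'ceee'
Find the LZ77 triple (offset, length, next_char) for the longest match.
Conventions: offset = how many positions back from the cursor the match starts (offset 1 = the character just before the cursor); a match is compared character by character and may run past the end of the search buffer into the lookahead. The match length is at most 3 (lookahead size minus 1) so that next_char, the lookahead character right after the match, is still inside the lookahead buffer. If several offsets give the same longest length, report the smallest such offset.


Try each offset into the search buffer:
  offset=1 (pos 6, char 'b'): match length 0
  offset=2 (pos 5, char 'e'): match length 0
  offset=3 (pos 4, char 'e'): match length 0
  offset=4 (pos 3, char 'e'): match length 0
  offset=5 (pos 2, char 'c'): match length 3
  offset=6 (pos 1, char 'c'): match length 1
  offset=7 (pos 0, char 'b'): match length 0
Longest match has length 3 at offset 5.
next_char = character at position 7 + 3 = 10 -> 'e'

Best match: offset=5, length=3 (matching 'cee' starting at position 2)
LZ77 triple: (5, 3, 'e')


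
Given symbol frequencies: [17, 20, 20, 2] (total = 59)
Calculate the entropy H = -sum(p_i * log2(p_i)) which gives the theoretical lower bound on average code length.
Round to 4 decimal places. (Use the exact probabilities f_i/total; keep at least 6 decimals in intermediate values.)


Per-symbol terms -p_i * log2(p_i) with p_i = f_i/59:
  p = 17/59 = 0.288136: log2(p) = -1.795180, -p*log2(p) = 0.517255
  p = 20/59 = 0.338983: log2(p) = -1.560715, -p*log2(p) = 0.529056
  p = 20/59 = 0.338983: log2(p) = -1.560715, -p*log2(p) = 0.529056
  p = 2/59 = 0.033898: log2(p) = -4.882643, -p*log2(p) = 0.165513
H = 0.517255 + 0.529056 + 0.529056 + 0.165513 = 1.740880

H = 1.7409 bits/symbol


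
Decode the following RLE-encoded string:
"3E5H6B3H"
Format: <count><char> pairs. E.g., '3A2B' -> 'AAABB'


Expanding each <count><char> pair:
  3E -> 'EEE'
  5H -> 'HHHHH'
  6B -> 'BBBBBB'
  3H -> 'HHH'

Decoded = EEEHHHHHBBBBBBHHH


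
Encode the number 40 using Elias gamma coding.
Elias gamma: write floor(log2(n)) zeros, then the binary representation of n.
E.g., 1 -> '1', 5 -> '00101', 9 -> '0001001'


num_bits = floor(log2(40)) + 1 = 6
leading_zeros = num_bits - 1 = 5
binary(40) = 101000

Elias gamma(40) = '00000' + '101000' = 00000101000 (11 bits)


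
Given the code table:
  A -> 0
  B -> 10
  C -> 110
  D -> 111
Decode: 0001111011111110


Decoding:
0 -> A
0 -> A
0 -> A
111 -> D
10 -> B
111 -> D
111 -> D
10 -> B


Result: AAADBDDB


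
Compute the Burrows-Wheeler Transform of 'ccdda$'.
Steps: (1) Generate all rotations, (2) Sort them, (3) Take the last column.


Rotations (sorted):
  0: $ccdda -> last char: a
  1: a$ccdd -> last char: d
  2: ccdda$ -> last char: $
  3: cdda$c -> last char: c
  4: da$ccd -> last char: d
  5: dda$cc -> last char: c


BWT = ad$cdc


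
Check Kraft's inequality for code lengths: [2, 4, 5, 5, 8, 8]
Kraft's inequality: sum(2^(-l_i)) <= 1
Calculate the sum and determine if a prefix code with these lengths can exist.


Sum = 2^(-2) + 2^(-4) + 2^(-5) + 2^(-5) + 2^(-8) + 2^(-8)
    = 0.25 + 0.0625 + 0.03125 + 0.03125 + 0.00390625 + 0.00390625
    = 98/256 = 0.3828125
Since 0.3828125 <= 1, Kraft's inequality IS satisfied.
A prefix code with these lengths CAN exist.

Kraft sum = 0.3828125. Satisfied.


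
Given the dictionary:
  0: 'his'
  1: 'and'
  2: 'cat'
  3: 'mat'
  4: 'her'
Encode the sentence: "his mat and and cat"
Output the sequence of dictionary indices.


Look up each word in the dictionary:
  'his' -> 0
  'mat' -> 3
  'and' -> 1
  'and' -> 1
  'cat' -> 2

Encoded: [0, 3, 1, 1, 2]


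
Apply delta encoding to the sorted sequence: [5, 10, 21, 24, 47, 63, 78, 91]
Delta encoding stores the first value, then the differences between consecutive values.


First value: 5
Deltas:
  10 - 5 = 5
  21 - 10 = 11
  24 - 21 = 3
  47 - 24 = 23
  63 - 47 = 16
  78 - 63 = 15
  91 - 78 = 13


Delta encoded: [5, 5, 11, 3, 23, 16, 15, 13]


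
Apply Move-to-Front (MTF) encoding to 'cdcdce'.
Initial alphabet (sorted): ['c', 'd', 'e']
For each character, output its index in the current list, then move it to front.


MTF encoding:
'c': index 0 in ['c', 'd', 'e'] -> ['c', 'd', 'e']
'd': index 1 in ['c', 'd', 'e'] -> ['d', 'c', 'e']
'c': index 1 in ['d', 'c', 'e'] -> ['c', 'd', 'e']
'd': index 1 in ['c', 'd', 'e'] -> ['d', 'c', 'e']
'c': index 1 in ['d', 'c', 'e'] -> ['c', 'd', 'e']
'e': index 2 in ['c', 'd', 'e'] -> ['e', 'c', 'd']


Output: [0, 1, 1, 1, 1, 2]


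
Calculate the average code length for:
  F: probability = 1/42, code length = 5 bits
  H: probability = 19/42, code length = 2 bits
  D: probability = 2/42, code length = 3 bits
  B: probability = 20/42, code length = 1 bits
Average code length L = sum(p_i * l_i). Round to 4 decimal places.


Weighted contributions p_i * l_i:
  F: (1/42) * 5 = 5/42
  H: (19/42) * 2 = 38/42
  D: (2/42) * 3 = 6/42
  B: (20/42) * 1 = 20/42
Sum = (5 + 38 + 6 + 20)/42 = 69/42

L = 69/42 = 1.6429 bits/symbol


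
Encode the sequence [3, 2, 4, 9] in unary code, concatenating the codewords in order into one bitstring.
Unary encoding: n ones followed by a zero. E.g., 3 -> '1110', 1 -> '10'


Encode each number as n ones followed by a terminating 0:
  3 -> 1110 (4 bits)
  2 -> 110 (3 bits)
  4 -> 11110 (5 bits)
  9 -> 1111111110 (10 bits)
Total length = 4 + 3 + 5 + 10 = 22 bits.

Unary([3, 2, 4, 9]) = 1110110111101111111110 (22 bits)


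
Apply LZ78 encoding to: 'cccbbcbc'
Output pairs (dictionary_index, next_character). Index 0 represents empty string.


LZ78 encoding steps:
Dictionary: {0: ''}
Step 1: w='' (idx 0), next='c' -> output (0, 'c'), add 'c' as idx 1
Step 2: w='c' (idx 1), next='c' -> output (1, 'c'), add 'cc' as idx 2
Step 3: w='' (idx 0), next='b' -> output (0, 'b'), add 'b' as idx 3
Step 4: w='b' (idx 3), next='c' -> output (3, 'c'), add 'bc' as idx 4
Step 5: w='bc' (idx 4), end of input -> output (4, '')


Encoded: [(0, 'c'), (1, 'c'), (0, 'b'), (3, 'c'), (4, '')]


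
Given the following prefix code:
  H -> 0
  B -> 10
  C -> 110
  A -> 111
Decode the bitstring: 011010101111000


Decoding step by step:
Bits 0 -> H
Bits 110 -> C
Bits 10 -> B
Bits 10 -> B
Bits 111 -> A
Bits 10 -> B
Bits 0 -> H
Bits 0 -> H


Decoded message: HCBBABHH


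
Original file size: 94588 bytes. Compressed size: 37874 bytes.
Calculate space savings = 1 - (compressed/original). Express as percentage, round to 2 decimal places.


ratio = compressed/original = 37874/94588 = 0.40041
savings = 1 - ratio = 1 - 0.40041 = 0.59959
as a percentage: 0.59959 * 100 = 59.96%

Space savings = 1 - 37874/94588 = 59.96%


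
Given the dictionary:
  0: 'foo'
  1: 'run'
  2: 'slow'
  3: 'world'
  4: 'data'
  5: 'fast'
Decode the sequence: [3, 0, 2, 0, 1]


Look up each index in the dictionary:
  3 -> 'world'
  0 -> 'foo'
  2 -> 'slow'
  0 -> 'foo'
  1 -> 'run'

Decoded: "world foo slow foo run"


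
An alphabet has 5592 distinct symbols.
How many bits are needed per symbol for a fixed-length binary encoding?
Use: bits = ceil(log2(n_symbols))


log2(5592) = 12.4491
Bracket: 2^12 = 4096 < 5592 <= 2^13 = 8192
So ceil(log2(5592)) = 13

bits = ceil(log2(5592)) = ceil(12.4491) = 13 bits


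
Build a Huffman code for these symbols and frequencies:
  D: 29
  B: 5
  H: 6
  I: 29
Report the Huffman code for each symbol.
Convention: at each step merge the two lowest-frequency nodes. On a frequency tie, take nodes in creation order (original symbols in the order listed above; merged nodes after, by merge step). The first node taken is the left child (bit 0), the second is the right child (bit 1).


Huffman tree construction:
Step 1: Merge B(5) + H(6) = 11
Step 2: Merge (B+H)(11) + D(29) = 40
Step 3: Merge I(29) + ((B+H)+D)(40) = 69
Read each symbol's code off the tree from the root (left child = 0, right child = 1).

Codes:
  D: 11 (length 2)
  B: 100 (length 3)
  H: 101 (length 3)
  I: 0 (length 1)
Average code length: 120/69 = 1.7391 bits/symbol


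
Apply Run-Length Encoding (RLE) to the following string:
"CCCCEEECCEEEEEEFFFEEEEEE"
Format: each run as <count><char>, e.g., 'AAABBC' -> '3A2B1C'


Scanning runs left to right:
  i=0: run of 'C' x 4 -> '4C'
  i=4: run of 'E' x 3 -> '3E'
  i=7: run of 'C' x 2 -> '2C'
  i=9: run of 'E' x 6 -> '6E'
  i=15: run of 'F' x 3 -> '3F'
  i=18: run of 'E' x 6 -> '6E'

RLE = 4C3E2C6E3F6E


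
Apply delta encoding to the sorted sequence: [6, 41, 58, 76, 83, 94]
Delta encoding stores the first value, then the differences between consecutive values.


First value: 6
Deltas:
  41 - 6 = 35
  58 - 41 = 17
  76 - 58 = 18
  83 - 76 = 7
  94 - 83 = 11


Delta encoded: [6, 35, 17, 18, 7, 11]


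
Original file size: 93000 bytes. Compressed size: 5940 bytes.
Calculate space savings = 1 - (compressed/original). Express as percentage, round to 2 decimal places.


ratio = compressed/original = 5940/93000 = 0.063871
savings = 1 - ratio = 1 - 0.063871 = 0.936129
as a percentage: 0.936129 * 100 = 93.61%

Space savings = 1 - 5940/93000 = 93.61%


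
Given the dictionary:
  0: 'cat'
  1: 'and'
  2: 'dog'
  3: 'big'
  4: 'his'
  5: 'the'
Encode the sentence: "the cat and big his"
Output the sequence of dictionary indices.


Look up each word in the dictionary:
  'the' -> 5
  'cat' -> 0
  'and' -> 1
  'big' -> 3
  'his' -> 4

Encoded: [5, 0, 1, 3, 4]


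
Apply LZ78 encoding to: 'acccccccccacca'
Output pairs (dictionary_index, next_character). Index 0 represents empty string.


LZ78 encoding steps:
Dictionary: {0: ''}
Step 1: w='' (idx 0), next='a' -> output (0, 'a'), add 'a' as idx 1
Step 2: w='' (idx 0), next='c' -> output (0, 'c'), add 'c' as idx 2
Step 3: w='c' (idx 2), next='c' -> output (2, 'c'), add 'cc' as idx 3
Step 4: w='cc' (idx 3), next='c' -> output (3, 'c'), add 'ccc' as idx 4
Step 5: w='ccc' (idx 4), next='a' -> output (4, 'a'), add 'ccca' as idx 5
Step 6: w='cc' (idx 3), next='a' -> output (3, 'a'), add 'cca' as idx 6


Encoded: [(0, 'a'), (0, 'c'), (2, 'c'), (3, 'c'), (4, 'a'), (3, 'a')]


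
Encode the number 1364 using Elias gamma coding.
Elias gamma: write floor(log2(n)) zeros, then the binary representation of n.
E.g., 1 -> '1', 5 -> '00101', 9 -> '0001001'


num_bits = floor(log2(1364)) + 1 = 11
leading_zeros = num_bits - 1 = 10
binary(1364) = 10101010100

Elias gamma(1364) = '0000000000' + '10101010100' = 000000000010101010100 (21 bits)


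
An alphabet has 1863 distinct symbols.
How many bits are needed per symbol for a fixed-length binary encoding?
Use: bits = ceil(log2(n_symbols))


log2(1863) = 10.8634
Bracket: 2^10 = 1024 < 1863 <= 2^11 = 2048
So ceil(log2(1863)) = 11

bits = ceil(log2(1863)) = ceil(10.8634) = 11 bits


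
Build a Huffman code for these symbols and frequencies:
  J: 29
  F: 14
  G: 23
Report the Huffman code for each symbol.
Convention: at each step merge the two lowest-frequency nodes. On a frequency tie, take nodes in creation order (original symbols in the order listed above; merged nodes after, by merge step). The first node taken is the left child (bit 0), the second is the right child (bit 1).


Huffman tree construction:
Step 1: Merge F(14) + G(23) = 37
Step 2: Merge J(29) + (F+G)(37) = 66
Read each symbol's code off the tree from the root (left child = 0, right child = 1).

Codes:
  J: 0 (length 1)
  F: 10 (length 2)
  G: 11 (length 2)
Average code length: 103/66 = 1.5606 bits/symbol


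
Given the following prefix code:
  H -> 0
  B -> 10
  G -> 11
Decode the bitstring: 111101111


Decoding step by step:
Bits 11 -> G
Bits 11 -> G
Bits 0 -> H
Bits 11 -> G
Bits 11 -> G


Decoded message: GGHGG


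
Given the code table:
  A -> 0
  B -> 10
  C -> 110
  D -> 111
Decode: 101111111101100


Decoding:
10 -> B
111 -> D
111 -> D
110 -> C
110 -> C
0 -> A


Result: BDDCCA


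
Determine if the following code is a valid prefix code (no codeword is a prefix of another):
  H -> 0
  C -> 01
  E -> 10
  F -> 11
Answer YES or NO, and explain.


Checking each pair (does one codeword prefix another?):
  H='0' vs C='01': prefix -- VIOLATION

NO -- this is NOT a valid prefix code. H (0) is a prefix of C (01).


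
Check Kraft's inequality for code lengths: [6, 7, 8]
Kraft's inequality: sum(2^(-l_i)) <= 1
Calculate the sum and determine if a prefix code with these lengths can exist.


Sum = 2^(-6) + 2^(-7) + 2^(-8)
    = 0.015625 + 0.0078125 + 0.00390625
    = 7/256 = 0.02734375
Since 0.02734375 <= 1, Kraft's inequality IS satisfied.
A prefix code with these lengths CAN exist.

Kraft sum = 0.02734375. Satisfied.


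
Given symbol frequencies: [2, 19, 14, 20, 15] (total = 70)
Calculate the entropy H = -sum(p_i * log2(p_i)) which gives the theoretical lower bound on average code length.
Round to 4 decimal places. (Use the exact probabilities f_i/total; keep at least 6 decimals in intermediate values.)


Per-symbol terms -p_i * log2(p_i) with p_i = f_i/70:
  p = 2/70 = 0.028571: log2(p) = -5.129283, -p*log2(p) = 0.146551
  p = 19/70 = 0.271429: log2(p) = -1.881356, -p*log2(p) = 0.510654
  p = 14/70 = 0.200000: log2(p) = -2.321928, -p*log2(p) = 0.464386
  p = 20/70 = 0.285714: log2(p) = -1.807355, -p*log2(p) = 0.516387
  p = 15/70 = 0.214286: log2(p) = -2.222392, -p*log2(p) = 0.476227
H = 0.146551 + 0.510654 + 0.464386 + 0.516387 + 0.476227 = 2.114205

H = 2.1142 bits/symbol


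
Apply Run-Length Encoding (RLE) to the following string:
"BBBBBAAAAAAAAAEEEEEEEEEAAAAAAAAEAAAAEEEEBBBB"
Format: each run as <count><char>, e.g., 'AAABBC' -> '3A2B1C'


Scanning runs left to right:
  i=0: run of 'B' x 5 -> '5B'
  i=5: run of 'A' x 9 -> '9A'
  i=14: run of 'E' x 9 -> '9E'
  i=23: run of 'A' x 8 -> '8A'
  i=31: run of 'E' x 1 -> '1E'
  i=32: run of 'A' x 4 -> '4A'
  i=36: run of 'E' x 4 -> '4E'
  i=40: run of 'B' x 4 -> '4B'

RLE = 5B9A9E8A1E4A4E4B


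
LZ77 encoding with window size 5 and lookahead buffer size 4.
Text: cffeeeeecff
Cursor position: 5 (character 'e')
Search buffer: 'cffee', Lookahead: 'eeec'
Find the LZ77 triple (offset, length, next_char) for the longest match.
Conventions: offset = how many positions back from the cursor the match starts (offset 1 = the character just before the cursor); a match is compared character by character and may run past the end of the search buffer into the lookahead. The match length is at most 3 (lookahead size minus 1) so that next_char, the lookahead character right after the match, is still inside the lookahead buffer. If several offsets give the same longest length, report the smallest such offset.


Try each offset into the search buffer:
  offset=1 (pos 4, char 'e'): match length 3
  offset=2 (pos 3, char 'e'): match length 3
  offset=3 (pos 2, char 'f'): match length 0
  offset=4 (pos 1, char 'f'): match length 0
  offset=5 (pos 0, char 'c'): match length 0
Longest match has length 3, found at offsets 1, 2; take the smallest, offset 1.
next_char = character at position 5 + 3 = 8 -> 'c'

Best match: offset=1, length=3 (matching 'eee' starting at position 4)
LZ77 triple: (1, 3, 'c')


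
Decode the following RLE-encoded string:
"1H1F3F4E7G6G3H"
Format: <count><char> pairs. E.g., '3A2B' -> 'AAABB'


Expanding each <count><char> pair:
  1H -> 'H'
  1F -> 'F'
  3F -> 'FFF'
  4E -> 'EEEE'
  7G -> 'GGGGGGG'
  6G -> 'GGGGGG'
  3H -> 'HHH'

Decoded = HFFFFEEEEGGGGGGGGGGGGGHHH


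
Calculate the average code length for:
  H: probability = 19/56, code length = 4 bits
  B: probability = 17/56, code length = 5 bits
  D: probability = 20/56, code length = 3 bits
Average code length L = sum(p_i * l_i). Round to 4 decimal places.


Weighted contributions p_i * l_i:
  H: (19/56) * 4 = 76/56
  B: (17/56) * 5 = 85/56
  D: (20/56) * 3 = 60/56
Sum = (76 + 85 + 60)/56 = 221/56

L = 221/56 = 3.9464 bits/symbol


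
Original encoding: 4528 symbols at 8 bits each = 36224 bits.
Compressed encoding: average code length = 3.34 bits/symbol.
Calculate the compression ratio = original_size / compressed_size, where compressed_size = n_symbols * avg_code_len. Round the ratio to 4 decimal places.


original_size = n_symbols * orig_bits = 4528 * 8 = 36224 bits
compressed_size = n_symbols * avg_code_len = 4528 * 3.34 = 15123.52 bits
ratio = original_size / compressed_size = 36224 / 15123.52 = 2.3952

Compression ratio = 2.3952


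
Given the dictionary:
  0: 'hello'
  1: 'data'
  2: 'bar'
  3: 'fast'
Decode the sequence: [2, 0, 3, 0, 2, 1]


Look up each index in the dictionary:
  2 -> 'bar'
  0 -> 'hello'
  3 -> 'fast'
  0 -> 'hello'
  2 -> 'bar'
  1 -> 'data'

Decoded: "bar hello fast hello bar data"


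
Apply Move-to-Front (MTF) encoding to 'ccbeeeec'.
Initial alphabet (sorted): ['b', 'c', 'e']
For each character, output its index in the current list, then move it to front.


MTF encoding:
'c': index 1 in ['b', 'c', 'e'] -> ['c', 'b', 'e']
'c': index 0 in ['c', 'b', 'e'] -> ['c', 'b', 'e']
'b': index 1 in ['c', 'b', 'e'] -> ['b', 'c', 'e']
'e': index 2 in ['b', 'c', 'e'] -> ['e', 'b', 'c']
'e': index 0 in ['e', 'b', 'c'] -> ['e', 'b', 'c']
'e': index 0 in ['e', 'b', 'c'] -> ['e', 'b', 'c']
'e': index 0 in ['e', 'b', 'c'] -> ['e', 'b', 'c']
'c': index 2 in ['e', 'b', 'c'] -> ['c', 'e', 'b']


Output: [1, 0, 1, 2, 0, 0, 0, 2]


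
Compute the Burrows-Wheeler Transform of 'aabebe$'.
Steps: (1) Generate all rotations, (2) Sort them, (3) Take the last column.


Rotations (sorted):
  0: $aabebe -> last char: e
  1: aabebe$ -> last char: $
  2: abebe$a -> last char: a
  3: be$aabe -> last char: e
  4: bebe$aa -> last char: a
  5: e$aabeb -> last char: b
  6: ebe$aab -> last char: b


BWT = e$aeabb


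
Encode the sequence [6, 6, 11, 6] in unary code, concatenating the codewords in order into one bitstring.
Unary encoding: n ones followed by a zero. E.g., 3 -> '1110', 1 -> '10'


Encode each number as n ones followed by a terminating 0:
  6 -> 1111110 (7 bits)
  6 -> 1111110 (7 bits)
  11 -> 111111111110 (12 bits)
  6 -> 1111110 (7 bits)
Total length = 7 + 7 + 12 + 7 = 33 bits.

Unary([6, 6, 11, 6]) = 111111011111101111111111101111110 (33 bits)


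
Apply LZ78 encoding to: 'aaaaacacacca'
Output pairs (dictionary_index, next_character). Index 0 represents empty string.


LZ78 encoding steps:
Dictionary: {0: ''}
Step 1: w='' (idx 0), next='a' -> output (0, 'a'), add 'a' as idx 1
Step 2: w='a' (idx 1), next='a' -> output (1, 'a'), add 'aa' as idx 2
Step 3: w='aa' (idx 2), next='c' -> output (2, 'c'), add 'aac' as idx 3
Step 4: w='a' (idx 1), next='c' -> output (1, 'c'), add 'ac' as idx 4
Step 5: w='ac' (idx 4), next='c' -> output (4, 'c'), add 'acc' as idx 5
Step 6: w='a' (idx 1), end of input -> output (1, '')


Encoded: [(0, 'a'), (1, 'a'), (2, 'c'), (1, 'c'), (4, 'c'), (1, '')]


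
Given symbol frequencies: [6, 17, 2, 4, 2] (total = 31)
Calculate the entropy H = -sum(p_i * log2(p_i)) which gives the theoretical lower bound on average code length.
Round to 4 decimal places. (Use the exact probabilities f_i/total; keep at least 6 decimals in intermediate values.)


Per-symbol terms -p_i * log2(p_i) with p_i = f_i/31:
  p = 6/31 = 0.193548: log2(p) = -2.369234, -p*log2(p) = 0.458561
  p = 17/31 = 0.548387: log2(p) = -0.866733, -p*log2(p) = 0.475305
  p = 2/31 = 0.064516: log2(p) = -3.954196, -p*log2(p) = 0.255109
  p = 4/31 = 0.129032: log2(p) = -2.954196, -p*log2(p) = 0.381187
  p = 2/31 = 0.064516: log2(p) = -3.954196, -p*log2(p) = 0.255109
H = 0.458561 + 0.475305 + 0.255109 + 0.381187 + 0.255109 = 1.825271

H = 1.8253 bits/symbol
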